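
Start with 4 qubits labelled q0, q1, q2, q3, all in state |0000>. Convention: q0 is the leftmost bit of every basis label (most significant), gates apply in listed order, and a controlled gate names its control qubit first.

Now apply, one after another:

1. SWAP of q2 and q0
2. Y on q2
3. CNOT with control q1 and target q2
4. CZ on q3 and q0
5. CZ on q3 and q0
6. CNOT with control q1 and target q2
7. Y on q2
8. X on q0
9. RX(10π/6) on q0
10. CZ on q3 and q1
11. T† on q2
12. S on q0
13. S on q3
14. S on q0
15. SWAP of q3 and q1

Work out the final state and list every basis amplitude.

The resulting statevector has amplitude -I/2 on |0000>, sqrt(3)/2 on |1000>, and 0 on every other basis state. Key observation: steps 2-7 multiply out to the identity, so the circuit reduces to the remaining gates.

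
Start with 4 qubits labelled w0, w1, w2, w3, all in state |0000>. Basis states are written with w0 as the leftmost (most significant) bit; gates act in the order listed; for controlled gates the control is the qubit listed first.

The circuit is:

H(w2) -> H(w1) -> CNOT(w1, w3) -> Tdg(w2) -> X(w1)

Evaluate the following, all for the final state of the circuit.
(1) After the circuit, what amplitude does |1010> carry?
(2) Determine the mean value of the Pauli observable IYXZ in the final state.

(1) The amplitude on |1010> is 0.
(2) In the final state, IYXZ has expectation 0.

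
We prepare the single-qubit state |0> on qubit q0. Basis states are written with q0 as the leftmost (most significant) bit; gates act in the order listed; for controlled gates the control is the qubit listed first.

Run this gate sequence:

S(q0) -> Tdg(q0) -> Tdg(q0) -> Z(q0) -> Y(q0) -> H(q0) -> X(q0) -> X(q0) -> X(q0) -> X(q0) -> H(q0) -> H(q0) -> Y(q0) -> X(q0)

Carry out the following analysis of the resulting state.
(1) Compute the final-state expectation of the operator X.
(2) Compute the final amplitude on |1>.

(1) In the final state, X has expectation 1. Key observation: the block from step 6 through step 11 cancels to the identity and can be dropped.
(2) The amplitude on |1> is -sqrt(2)/2.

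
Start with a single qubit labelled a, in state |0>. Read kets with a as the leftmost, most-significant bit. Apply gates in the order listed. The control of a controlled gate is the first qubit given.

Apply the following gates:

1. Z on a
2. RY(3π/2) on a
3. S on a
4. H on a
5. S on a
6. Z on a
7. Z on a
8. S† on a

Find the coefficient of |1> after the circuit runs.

The final state's coefficient on |1> equals -1/2 - I/2. Key observation: gates 5-8 undo each other exactly, leaving only the rest of the circuit to track.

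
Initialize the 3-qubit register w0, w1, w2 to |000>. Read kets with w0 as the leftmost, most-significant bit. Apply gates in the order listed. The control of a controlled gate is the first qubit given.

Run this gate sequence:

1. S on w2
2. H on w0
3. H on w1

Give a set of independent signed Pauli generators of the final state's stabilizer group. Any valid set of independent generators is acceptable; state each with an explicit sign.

The stabilizer group can be generated by +XII, +IXI, +IIZ, among other valid generating sets.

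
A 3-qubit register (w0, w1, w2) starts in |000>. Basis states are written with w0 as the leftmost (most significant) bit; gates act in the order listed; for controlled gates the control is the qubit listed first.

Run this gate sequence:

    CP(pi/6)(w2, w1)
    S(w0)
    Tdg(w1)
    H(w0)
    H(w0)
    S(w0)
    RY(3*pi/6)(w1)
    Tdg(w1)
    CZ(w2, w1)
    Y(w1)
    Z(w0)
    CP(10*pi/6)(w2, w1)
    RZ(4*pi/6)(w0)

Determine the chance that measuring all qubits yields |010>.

The probability of measuring |010> is 1/2. Key observation: gates 4-5 undo each other exactly, leaving only the rest of the circuit to track.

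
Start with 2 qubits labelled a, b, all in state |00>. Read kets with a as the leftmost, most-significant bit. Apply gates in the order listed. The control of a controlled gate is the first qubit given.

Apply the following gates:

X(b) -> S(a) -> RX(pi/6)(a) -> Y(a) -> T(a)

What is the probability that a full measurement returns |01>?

The probability of measuring |01> is 1/2 - sqrt(3)/4.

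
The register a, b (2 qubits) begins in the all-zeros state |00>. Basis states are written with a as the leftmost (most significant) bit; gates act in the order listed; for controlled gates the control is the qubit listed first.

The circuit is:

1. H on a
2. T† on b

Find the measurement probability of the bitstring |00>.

Outcome |00> occurs with probability 1/2.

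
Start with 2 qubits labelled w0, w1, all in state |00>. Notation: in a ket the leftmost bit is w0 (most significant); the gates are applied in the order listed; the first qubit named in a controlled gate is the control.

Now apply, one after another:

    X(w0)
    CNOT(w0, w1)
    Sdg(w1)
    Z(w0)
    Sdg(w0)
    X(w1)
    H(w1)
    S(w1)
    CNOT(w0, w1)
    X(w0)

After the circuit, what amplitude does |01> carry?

The amplitude on |01> is sqrt(2)/2.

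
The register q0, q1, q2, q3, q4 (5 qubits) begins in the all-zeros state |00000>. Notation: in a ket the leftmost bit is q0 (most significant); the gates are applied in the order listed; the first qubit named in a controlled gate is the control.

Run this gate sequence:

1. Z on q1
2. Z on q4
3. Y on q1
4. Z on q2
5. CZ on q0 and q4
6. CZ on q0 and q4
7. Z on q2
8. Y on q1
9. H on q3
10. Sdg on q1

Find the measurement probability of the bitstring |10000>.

A full measurement returns |10000> with probability 0. Key observation: steps 3-8 multiply out to the identity, so the circuit reduces to the remaining gates.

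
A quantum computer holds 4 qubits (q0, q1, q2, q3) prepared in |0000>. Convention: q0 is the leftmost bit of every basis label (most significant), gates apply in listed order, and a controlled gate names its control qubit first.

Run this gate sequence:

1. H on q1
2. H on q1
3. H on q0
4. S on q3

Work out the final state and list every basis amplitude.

After the circuit, the state carries amplitude sqrt(2)/2 on |0000>, sqrt(2)/2 on |1000>, and 0 on every other basis state. Key observation: the block from step 1 through step 2 cancels to the identity and can be dropped.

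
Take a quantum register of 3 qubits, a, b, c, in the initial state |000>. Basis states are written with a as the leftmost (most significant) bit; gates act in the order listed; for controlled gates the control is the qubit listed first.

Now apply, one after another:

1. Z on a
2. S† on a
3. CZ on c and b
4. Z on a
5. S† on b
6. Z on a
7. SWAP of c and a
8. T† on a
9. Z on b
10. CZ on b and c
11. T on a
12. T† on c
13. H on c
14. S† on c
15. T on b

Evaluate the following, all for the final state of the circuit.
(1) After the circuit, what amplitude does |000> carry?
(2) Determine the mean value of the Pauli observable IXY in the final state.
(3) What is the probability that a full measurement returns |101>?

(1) The amplitude on |000> is sqrt(2)/2.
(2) The observable IXY averages to 0.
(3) A full measurement returns |101> with probability 0.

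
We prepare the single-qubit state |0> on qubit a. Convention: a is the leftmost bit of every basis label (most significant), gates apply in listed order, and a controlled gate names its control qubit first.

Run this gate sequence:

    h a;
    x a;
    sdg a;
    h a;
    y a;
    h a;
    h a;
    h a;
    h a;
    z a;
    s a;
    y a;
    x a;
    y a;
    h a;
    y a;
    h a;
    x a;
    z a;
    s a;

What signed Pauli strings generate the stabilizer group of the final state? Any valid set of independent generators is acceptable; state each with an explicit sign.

One valid set of independent stabilizer generators is +Y (any independent generating set of the same group is equally correct).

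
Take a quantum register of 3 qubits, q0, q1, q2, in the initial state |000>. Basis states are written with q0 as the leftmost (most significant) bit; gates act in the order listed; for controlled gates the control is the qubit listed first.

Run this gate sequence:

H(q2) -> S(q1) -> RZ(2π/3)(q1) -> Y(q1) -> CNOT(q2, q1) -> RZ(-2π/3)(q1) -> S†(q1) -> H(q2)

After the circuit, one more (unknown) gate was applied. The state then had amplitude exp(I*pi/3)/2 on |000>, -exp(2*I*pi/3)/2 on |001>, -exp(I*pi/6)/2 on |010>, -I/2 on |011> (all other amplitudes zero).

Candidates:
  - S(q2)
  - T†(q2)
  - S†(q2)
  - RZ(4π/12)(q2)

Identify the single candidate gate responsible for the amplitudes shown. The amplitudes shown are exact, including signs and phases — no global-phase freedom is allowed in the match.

The applied gate was RZ(4π/12)(q2).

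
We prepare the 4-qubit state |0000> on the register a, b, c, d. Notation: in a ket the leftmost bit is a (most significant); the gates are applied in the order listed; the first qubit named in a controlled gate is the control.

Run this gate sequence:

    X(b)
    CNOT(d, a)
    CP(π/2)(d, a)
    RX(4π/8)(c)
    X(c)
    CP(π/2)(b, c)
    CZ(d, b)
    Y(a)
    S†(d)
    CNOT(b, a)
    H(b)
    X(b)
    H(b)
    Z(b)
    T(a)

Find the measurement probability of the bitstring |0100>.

Outcome |0100> occurs with probability 1/2. Key observation: steps 11-14 multiply out to the identity, so the circuit reduces to the remaining gates.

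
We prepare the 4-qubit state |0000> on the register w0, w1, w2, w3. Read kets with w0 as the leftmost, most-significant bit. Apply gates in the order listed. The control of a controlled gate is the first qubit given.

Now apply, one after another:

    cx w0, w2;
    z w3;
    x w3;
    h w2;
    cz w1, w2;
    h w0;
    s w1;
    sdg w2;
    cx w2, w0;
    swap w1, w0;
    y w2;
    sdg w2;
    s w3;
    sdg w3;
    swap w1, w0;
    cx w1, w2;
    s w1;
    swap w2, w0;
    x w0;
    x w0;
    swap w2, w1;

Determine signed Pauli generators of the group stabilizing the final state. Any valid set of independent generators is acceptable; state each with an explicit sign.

One valid set of independent stabilizer generators is -XIII, +IXII, +IIZI, -IIIZ (any independent generating set of the same group is equally correct).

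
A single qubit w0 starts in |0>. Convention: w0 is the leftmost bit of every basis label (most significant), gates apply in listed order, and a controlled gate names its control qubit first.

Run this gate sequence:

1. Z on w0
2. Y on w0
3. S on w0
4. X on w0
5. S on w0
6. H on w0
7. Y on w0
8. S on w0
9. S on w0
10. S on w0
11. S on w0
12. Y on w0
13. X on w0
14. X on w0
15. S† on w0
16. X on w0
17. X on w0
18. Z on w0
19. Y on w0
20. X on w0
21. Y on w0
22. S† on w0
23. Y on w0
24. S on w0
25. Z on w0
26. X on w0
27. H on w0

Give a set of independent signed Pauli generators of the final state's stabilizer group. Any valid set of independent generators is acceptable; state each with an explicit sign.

The final state is stabilized by the group generated by -Y; other independent generating sets are equally valid.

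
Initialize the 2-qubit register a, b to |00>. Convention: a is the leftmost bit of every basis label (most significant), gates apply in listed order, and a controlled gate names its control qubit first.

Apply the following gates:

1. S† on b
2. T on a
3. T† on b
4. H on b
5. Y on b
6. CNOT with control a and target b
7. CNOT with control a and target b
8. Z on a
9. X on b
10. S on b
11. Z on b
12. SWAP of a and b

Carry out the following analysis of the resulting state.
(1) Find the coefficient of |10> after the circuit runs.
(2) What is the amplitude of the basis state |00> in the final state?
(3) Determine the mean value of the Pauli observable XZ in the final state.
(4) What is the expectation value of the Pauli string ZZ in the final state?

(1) |10> carries amplitude -sqrt(2)/2 in the final state.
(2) The final state's coefficient on |00> equals sqrt(2)*I/2.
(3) In the final state, XZ has expectation 0.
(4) The expectation value of ZZ is 0.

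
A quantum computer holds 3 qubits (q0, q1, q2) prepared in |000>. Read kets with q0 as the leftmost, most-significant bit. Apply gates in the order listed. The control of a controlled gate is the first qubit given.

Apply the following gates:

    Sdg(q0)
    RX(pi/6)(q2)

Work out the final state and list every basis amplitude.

The final amplitudes are sqrt(2)/4 + sqrt(6)/4 on |000>, I*(-sqrt(6) + sqrt(2))/4 on |001>, and 0 on every other basis state.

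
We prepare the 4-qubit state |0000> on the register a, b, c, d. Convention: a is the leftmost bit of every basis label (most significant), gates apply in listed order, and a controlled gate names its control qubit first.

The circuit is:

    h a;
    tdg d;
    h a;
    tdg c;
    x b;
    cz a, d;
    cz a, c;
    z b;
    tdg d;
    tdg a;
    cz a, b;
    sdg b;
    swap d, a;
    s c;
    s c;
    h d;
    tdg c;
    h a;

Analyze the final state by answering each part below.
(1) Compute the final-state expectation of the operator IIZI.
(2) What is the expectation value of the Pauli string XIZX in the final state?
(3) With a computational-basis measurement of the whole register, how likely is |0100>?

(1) In the final state, IIZI has expectation 1.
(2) The observable XIZX averages to 1.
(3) A full measurement returns |0100> with probability 1/4.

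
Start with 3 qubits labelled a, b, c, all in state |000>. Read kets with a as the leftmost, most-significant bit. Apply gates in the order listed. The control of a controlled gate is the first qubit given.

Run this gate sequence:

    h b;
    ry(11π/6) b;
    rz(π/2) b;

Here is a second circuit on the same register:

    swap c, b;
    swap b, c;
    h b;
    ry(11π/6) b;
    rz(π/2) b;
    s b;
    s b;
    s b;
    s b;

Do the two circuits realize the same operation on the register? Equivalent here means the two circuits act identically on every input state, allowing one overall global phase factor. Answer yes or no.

Yes, they are equivalent — the unitaries differ by at most a global phase.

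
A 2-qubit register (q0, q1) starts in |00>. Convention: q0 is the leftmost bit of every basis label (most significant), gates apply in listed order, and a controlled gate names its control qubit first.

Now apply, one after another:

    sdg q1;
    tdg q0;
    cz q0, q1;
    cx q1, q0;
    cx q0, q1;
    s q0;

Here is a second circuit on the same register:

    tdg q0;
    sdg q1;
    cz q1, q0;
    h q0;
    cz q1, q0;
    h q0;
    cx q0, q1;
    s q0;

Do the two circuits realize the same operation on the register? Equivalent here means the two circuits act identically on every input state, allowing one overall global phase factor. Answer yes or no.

Yes, they are equivalent — the unitaries differ by at most a global phase.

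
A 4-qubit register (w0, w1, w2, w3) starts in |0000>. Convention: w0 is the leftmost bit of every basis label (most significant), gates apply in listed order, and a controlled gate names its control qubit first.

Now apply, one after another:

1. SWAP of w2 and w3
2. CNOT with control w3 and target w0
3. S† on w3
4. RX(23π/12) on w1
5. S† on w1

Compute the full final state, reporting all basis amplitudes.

The final amplitudes are -sqrt(3*sqrt(2) + 6)/4 - sqrt(2 - sqrt(2))/4 on |0000>, -sqrt(sqrt(2) + 2)/4 + sqrt(6 - 3*sqrt(2))/4 on |0100>, and 0 on every other basis state.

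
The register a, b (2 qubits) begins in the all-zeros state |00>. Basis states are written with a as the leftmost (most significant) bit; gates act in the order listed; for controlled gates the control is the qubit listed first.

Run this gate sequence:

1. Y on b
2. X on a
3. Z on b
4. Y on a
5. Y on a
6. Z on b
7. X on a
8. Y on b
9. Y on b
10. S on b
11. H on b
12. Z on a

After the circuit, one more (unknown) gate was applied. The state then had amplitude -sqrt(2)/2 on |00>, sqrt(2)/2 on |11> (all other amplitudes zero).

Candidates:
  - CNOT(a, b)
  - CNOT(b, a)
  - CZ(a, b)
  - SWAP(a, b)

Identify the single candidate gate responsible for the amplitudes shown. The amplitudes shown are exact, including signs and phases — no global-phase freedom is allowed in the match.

It was CNOT(b, a) that produced the state shown.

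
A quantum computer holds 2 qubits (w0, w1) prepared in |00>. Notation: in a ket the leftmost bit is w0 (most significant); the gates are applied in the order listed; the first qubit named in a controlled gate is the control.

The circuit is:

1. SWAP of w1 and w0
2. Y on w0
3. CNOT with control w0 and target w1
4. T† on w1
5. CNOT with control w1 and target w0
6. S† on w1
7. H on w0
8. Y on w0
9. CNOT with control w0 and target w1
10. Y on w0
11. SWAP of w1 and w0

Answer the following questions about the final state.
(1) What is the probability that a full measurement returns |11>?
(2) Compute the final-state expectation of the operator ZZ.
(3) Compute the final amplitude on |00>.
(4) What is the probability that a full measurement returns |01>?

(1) A full measurement returns |11> with probability 1/2.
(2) The expectation value of ZZ is 1.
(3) |00> carries amplitude -sqrt(2)*exp(3*I*pi/4)/2 in the final state.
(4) A full measurement returns |01> with probability 0.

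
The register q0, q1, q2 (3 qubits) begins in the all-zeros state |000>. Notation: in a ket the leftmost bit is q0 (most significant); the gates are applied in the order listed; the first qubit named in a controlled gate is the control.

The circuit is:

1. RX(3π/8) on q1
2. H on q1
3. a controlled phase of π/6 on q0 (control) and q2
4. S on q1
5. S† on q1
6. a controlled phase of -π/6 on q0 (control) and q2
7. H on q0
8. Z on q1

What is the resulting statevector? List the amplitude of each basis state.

After the circuit, the state carries amplitude -exp(13*I*pi/16)/2 on |000>, 0 on |001>, -exp(3*I*pi/16)/2 on |010>, 0 on |011>, -exp(13*I*pi/16)/2 on |100>, 0 on |101>, -exp(3*I*pi/16)/2 on |110>, 0 on |111>. Key observation: steps 3-6 multiply out to the identity, so the circuit reduces to the remaining gates.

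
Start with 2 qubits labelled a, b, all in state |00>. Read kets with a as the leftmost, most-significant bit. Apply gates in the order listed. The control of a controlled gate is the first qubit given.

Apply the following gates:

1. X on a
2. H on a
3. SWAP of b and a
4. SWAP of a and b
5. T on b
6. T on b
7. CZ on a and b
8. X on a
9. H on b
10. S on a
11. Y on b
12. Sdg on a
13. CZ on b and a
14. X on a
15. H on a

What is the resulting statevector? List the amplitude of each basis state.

The final amplitudes are 0 on |00>, -sqrt(2)*I/2 on |01>, -sqrt(2)*I/2 on |10>, 0 on |11>.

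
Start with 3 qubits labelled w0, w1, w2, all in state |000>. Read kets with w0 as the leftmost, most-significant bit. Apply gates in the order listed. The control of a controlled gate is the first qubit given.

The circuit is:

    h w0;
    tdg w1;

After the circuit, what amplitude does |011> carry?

The final state's coefficient on |011> equals 0.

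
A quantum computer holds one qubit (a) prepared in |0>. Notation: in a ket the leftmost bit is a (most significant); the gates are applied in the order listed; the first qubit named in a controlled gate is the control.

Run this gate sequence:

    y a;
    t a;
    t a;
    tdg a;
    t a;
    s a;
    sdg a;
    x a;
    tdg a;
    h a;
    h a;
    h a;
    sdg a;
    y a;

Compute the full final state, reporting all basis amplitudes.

After the circuit, the state carries amplitude sqrt(2)/2 on |0>, -sqrt(2)*I/2 on |1>. Key observation: steps 11-12 multiply out to the identity, so the circuit reduces to the remaining gates.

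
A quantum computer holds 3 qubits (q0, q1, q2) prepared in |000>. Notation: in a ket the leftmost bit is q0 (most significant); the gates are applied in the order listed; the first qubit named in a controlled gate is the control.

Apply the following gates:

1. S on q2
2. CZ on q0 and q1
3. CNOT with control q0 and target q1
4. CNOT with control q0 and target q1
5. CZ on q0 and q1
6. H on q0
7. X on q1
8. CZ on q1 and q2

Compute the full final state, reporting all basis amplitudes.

The final amplitudes are sqrt(2)/2 on |010>, sqrt(2)/2 on |110>, and 0 on every other basis state. Key observation: steps 2-5 multiply out to the identity, so the circuit reduces to the remaining gates.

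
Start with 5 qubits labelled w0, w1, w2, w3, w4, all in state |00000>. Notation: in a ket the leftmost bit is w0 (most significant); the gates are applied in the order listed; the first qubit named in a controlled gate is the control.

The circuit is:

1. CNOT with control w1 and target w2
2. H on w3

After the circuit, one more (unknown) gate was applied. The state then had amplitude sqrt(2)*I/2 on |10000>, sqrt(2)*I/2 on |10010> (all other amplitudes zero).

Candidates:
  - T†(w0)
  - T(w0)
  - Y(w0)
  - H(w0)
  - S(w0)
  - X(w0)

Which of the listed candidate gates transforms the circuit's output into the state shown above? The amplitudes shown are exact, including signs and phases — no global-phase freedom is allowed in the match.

The unique candidate consistent with the amplitudes is Y(w0).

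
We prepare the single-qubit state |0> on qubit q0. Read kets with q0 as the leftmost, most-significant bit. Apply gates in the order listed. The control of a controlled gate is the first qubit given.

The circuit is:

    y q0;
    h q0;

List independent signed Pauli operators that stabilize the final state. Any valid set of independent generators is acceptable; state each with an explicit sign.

One valid set of independent stabilizer generators is -X (any independent generating set of the same group is equally correct).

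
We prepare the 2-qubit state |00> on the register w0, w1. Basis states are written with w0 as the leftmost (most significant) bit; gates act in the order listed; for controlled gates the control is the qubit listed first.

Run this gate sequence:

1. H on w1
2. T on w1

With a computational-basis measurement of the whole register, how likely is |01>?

A full measurement returns |01> with probability 1/2.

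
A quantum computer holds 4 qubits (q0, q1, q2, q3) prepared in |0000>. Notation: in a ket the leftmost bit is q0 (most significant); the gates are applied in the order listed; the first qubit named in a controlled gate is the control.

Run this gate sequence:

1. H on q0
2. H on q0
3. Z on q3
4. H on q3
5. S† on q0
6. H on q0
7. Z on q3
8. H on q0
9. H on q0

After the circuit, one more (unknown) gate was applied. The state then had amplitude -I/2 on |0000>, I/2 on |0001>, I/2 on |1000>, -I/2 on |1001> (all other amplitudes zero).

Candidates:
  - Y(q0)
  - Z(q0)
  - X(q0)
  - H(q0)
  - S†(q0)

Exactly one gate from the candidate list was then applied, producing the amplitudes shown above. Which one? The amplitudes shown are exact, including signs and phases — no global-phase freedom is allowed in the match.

The applied gate was Y(q0).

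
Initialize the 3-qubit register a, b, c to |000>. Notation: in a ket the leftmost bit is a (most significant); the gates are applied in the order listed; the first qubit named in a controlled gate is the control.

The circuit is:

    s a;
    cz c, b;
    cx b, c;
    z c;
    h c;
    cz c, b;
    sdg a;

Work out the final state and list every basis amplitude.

After the circuit, the state carries amplitude sqrt(2)/2 on |000>, sqrt(2)/2 on |001>, and 0 on every other basis state.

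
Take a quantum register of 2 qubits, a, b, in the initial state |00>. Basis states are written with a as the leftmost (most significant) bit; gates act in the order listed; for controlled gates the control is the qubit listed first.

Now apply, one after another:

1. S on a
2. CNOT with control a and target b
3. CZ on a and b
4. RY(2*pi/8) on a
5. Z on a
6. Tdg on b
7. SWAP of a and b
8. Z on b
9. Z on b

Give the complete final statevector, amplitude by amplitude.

After the circuit, the state carries amplitude sqrt(sqrt(2) + 2)/2 on |00>, -sqrt(2 - sqrt(2))/2 on |01>, 0 on |10>, 0 on |11>.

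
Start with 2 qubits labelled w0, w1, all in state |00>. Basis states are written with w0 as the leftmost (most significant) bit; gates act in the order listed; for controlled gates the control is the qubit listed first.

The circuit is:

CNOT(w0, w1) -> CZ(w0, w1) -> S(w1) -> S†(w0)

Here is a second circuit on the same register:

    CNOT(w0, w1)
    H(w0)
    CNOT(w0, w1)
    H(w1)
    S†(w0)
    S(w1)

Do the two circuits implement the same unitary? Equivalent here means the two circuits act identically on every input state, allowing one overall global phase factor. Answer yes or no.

No — the two circuits implement different unitaries, even allowing a global phase.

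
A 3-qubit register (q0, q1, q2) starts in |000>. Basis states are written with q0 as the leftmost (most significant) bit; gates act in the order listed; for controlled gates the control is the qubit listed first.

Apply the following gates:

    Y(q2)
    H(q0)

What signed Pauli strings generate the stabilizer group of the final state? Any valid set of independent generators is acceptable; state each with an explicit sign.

One valid set of independent stabilizer generators is +XII, +IZI, -IIZ (any independent generating set of the same group is equally correct).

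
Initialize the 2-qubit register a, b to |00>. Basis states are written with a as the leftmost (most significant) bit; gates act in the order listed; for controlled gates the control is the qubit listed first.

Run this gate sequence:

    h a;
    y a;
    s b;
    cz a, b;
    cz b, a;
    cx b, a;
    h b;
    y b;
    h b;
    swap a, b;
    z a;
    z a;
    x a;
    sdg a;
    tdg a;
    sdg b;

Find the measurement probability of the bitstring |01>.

A full measurement returns |01> with probability 1/2.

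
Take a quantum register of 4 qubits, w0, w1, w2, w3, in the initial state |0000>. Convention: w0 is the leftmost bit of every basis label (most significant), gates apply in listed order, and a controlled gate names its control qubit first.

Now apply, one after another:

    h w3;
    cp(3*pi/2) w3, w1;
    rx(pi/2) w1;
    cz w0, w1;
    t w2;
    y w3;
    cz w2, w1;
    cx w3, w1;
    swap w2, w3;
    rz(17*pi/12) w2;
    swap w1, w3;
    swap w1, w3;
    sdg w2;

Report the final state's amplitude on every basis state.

The resulting statevector has amplitude exp(19*I*pi/24)/2 on |0000>, exp(5*I*pi/24)/2 on |0010>, exp(7*I*pi/24)/2 on |0100>, exp(17*I*pi/24)/2 on |0110>, and 0 on every other basis state. Key observation: gates 11-12 undo each other exactly, leaving only the rest of the circuit to track.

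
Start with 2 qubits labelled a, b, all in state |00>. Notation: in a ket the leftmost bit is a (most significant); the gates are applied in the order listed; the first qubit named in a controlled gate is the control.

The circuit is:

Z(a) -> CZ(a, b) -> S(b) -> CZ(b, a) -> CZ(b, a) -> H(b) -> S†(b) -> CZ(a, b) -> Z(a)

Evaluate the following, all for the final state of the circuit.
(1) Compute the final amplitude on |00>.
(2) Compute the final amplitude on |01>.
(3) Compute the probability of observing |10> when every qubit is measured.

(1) The final state's coefficient on |00> equals sqrt(2)/2.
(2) The amplitude on |01> is -sqrt(2)*I/2.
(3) Outcome |10> occurs with probability 0.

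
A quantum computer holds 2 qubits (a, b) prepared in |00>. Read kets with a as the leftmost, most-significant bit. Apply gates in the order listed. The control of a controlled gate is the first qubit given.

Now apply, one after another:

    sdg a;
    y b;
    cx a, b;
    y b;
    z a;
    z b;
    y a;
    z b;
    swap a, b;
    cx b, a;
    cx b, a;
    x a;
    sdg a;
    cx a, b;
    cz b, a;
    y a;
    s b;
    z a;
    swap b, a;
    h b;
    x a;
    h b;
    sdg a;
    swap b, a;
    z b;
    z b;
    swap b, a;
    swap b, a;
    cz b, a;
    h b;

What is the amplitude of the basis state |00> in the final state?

|00> carries amplitude -sqrt(2)/2 in the final state. Key observation: the block from step 24 through step 27 cancels to the identity and can be dropped.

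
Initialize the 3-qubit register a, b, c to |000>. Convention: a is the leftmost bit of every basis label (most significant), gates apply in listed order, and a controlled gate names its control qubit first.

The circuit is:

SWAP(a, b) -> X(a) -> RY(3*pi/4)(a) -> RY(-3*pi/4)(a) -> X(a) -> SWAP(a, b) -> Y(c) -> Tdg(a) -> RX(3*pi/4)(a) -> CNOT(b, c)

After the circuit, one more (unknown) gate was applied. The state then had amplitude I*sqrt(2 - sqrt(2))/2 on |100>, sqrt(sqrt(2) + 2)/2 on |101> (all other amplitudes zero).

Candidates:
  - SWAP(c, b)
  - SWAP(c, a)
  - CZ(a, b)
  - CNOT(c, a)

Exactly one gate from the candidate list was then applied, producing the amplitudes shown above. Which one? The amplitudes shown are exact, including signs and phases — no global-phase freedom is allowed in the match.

The unique candidate consistent with the amplitudes is SWAP(c, a).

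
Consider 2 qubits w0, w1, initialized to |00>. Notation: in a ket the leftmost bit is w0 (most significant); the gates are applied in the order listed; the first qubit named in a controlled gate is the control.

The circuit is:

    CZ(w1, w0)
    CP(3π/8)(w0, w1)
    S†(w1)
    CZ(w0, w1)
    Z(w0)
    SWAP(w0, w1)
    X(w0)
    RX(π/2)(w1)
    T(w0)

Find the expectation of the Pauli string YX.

In the final state, YX has expectation 0.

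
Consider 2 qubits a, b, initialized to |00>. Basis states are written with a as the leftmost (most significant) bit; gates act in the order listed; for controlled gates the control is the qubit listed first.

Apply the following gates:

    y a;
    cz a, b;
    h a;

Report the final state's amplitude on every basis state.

The resulting statevector has amplitude sqrt(2)*I/2 on |00>, 0 on |01>, -sqrt(2)*I/2 on |10>, 0 on |11>.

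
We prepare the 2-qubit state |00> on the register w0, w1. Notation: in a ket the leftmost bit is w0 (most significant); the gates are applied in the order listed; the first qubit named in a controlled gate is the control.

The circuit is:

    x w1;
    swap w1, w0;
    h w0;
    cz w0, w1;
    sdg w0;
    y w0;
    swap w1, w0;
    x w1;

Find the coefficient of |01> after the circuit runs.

The final state's coefficient on |01> equals sqrt(2)/2.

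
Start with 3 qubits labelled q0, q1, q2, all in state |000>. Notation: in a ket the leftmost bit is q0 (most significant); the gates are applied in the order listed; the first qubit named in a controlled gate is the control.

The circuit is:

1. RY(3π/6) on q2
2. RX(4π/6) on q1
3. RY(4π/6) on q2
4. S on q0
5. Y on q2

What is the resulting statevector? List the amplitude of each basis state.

The final amplitudes are I*(-sqrt(6) - sqrt(2))/8 on |000>, I*(-sqrt(6) + sqrt(2))/8 on |001>, -3*sqrt(2)/8 - sqrt(6)/8 on |010>, -3*sqrt(2)/8 + sqrt(6)/8 on |011>, 0 on |100>, 0 on |101>, 0 on |110>, 0 on |111>.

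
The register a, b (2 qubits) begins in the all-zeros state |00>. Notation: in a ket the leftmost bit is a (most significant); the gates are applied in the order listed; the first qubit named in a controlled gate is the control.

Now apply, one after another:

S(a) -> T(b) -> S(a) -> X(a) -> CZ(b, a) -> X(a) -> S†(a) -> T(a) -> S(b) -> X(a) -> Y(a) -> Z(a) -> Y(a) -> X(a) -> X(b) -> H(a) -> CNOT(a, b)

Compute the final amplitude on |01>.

The final state's coefficient on |01> equals sqrt(2)/2.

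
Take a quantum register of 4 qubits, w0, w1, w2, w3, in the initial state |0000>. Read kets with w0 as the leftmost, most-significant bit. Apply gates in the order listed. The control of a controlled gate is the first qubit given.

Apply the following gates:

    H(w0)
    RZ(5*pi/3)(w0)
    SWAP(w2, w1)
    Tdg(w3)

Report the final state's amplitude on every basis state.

After the circuit, the state carries amplitude -sqrt(2)*exp(I*pi/6)/2 on |0000>, sqrt(2)*exp(5*I*pi/6)/2 on |1000>, and 0 on every other basis state.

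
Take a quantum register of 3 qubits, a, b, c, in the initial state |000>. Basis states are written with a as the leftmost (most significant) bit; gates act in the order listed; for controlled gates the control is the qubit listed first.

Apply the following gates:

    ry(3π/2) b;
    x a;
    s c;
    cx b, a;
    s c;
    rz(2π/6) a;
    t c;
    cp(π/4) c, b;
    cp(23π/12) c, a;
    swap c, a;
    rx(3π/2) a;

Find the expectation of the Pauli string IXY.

The expectation value of IXY is -sqrt(3)/2.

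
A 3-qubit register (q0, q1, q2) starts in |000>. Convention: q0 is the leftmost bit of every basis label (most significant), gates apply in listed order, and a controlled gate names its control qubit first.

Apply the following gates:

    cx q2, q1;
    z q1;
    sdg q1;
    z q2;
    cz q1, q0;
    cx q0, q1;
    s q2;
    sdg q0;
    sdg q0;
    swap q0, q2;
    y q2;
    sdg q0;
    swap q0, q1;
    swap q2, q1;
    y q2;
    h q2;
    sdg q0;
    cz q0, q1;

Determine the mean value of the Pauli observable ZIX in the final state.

In the final state, ZIX has expectation -1.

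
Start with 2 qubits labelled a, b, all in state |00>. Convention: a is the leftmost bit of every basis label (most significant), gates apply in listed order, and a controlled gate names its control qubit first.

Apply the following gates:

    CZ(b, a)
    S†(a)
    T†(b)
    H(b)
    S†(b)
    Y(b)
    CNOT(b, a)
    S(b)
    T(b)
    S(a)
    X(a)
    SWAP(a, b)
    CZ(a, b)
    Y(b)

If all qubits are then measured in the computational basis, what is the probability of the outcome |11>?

Outcome |11> occurs with probability 1/2.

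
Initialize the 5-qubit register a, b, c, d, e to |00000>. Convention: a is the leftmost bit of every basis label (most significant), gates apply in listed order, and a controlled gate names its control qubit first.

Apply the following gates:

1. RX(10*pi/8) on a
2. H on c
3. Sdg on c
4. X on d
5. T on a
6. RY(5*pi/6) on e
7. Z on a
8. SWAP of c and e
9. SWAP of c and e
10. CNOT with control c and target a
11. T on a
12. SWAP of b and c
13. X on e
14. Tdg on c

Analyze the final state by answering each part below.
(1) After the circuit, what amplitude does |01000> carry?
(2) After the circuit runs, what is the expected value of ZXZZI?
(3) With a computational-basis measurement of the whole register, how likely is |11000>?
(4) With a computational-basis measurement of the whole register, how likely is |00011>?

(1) The final state's coefficient on |01000> equals 0.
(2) In the final state, ZXZZI has expectation 1/2.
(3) A full measurement returns |11000> with probability 0.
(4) A full measurement returns |00011> with probability -sqrt(3)/16 - sqrt(2)/16 + sqrt(6)/32 + 1/8.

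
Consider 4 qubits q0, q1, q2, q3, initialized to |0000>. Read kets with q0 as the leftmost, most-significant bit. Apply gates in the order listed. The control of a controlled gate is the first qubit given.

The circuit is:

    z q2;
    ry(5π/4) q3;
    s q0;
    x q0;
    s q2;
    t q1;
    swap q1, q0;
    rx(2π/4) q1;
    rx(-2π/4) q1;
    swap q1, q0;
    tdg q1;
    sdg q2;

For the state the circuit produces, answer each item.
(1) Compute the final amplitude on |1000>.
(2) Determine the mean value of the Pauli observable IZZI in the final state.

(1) |1000> carries amplitude -sqrt(2 - sqrt(2))/2 in the final state. Key observation: the block from step 5 through step 12 cancels to the identity and can be dropped.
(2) In the final state, IZZI has expectation 1.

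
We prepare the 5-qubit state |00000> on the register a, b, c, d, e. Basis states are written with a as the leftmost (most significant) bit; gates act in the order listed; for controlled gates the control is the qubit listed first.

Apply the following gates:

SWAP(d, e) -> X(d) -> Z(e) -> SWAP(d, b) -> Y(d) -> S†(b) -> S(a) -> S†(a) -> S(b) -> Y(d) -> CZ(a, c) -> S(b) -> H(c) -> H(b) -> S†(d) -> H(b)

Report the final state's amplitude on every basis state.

After the circuit, the state carries amplitude sqrt(2)*I/2 on |01000>, sqrt(2)*I/2 on |01100>, and 0 on every other basis state. Key observation: steps 5-10 multiply out to the identity, so the circuit reduces to the remaining gates.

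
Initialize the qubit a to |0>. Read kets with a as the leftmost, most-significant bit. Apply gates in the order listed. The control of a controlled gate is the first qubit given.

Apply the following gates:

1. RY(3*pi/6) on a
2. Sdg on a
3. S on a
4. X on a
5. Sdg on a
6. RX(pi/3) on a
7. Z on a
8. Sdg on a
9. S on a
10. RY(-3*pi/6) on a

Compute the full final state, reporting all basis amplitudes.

After the circuit, the state carries amplitude (-1 + sqrt(3)*I)*(1 - I)/4 on |0>, (1 - I)*(-sqrt(3) + I)/4 on |1>.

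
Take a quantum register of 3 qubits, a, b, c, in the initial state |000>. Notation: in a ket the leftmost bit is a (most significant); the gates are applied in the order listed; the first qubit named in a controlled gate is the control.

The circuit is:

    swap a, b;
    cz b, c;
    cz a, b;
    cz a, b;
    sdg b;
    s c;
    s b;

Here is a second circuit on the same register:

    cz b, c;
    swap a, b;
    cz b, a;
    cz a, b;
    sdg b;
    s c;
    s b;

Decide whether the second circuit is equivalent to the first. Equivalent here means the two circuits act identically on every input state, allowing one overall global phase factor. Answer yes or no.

No, they are not equivalent — no single phase factor reconciles the two unitaries.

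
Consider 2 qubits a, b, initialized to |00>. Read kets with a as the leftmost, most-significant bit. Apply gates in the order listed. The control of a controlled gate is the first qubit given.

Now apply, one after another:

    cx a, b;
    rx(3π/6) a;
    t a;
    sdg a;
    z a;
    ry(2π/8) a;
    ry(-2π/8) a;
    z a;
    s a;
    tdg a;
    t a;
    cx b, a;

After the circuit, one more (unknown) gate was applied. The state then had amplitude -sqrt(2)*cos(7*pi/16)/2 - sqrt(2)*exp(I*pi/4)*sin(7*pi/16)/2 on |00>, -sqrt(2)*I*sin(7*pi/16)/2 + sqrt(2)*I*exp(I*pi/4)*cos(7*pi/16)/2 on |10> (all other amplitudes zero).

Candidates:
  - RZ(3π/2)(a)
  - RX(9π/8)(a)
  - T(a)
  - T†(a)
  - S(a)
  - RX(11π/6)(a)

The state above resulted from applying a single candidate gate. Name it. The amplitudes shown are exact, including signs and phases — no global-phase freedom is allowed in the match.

The unique candidate consistent with the amplitudes is RX(9π/8)(a). Key observation: the block from step 3 through step 10 cancels to the identity and can be dropped.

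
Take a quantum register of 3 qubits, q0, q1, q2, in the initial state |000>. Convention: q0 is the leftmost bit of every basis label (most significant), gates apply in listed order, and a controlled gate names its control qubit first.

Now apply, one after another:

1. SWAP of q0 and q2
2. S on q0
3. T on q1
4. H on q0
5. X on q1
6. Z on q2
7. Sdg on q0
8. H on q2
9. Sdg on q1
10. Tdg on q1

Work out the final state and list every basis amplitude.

The final amplitudes are 0 on |000>, 0 on |001>, -exp(I*pi/4)/2 on |010>, -exp(I*pi/4)/2 on |011>, 0 on |100>, 0 on |101>, exp(3*I*pi/4)/2 on |110>, exp(3*I*pi/4)/2 on |111>.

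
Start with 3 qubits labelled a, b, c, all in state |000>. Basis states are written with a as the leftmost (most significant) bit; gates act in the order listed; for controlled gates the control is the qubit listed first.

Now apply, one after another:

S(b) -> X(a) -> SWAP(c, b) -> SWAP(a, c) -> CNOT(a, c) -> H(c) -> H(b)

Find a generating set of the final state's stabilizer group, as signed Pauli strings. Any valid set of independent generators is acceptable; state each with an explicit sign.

The final state is stabilized by the group generated by +IXI, -IIX, +ZII; other independent generating sets are equally valid.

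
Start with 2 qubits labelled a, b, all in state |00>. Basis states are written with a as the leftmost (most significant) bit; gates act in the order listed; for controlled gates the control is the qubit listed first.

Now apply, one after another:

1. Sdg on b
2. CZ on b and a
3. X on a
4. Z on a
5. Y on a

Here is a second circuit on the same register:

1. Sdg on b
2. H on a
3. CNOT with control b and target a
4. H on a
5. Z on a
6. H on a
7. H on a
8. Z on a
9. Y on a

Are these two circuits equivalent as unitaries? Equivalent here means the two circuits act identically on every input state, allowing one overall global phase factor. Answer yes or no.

No, they are not equivalent — no single phase factor reconciles the two unitaries.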